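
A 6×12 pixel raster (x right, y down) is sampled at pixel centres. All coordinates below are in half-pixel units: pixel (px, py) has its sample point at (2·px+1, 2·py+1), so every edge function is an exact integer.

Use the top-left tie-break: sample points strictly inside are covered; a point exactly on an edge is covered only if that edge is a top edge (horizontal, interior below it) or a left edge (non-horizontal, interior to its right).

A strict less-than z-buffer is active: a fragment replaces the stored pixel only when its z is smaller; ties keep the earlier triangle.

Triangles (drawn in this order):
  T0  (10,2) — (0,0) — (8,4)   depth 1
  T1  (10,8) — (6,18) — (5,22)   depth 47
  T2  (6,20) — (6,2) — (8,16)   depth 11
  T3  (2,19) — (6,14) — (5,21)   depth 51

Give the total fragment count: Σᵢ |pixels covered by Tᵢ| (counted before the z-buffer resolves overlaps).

T0:
  2·area = 24  (B↔C swapped to make it positive)
  edge (10, 2)→(8, 4): d=(-2,2) right/bottom  bias=-1
  edge (8, 4)→(0, 0): d=(-8,-4) top-left  bias=+0
  edge (0, 0)→(10, 2): d=(10,2) right/bottom  bias=-1
    (1,0)@(3, 1): e=[16,4,4] → #
    (2,0)@(5, 1): e=[12,12,0] → ·  [on edge]
    (5,0)@(11, 1): e=[0,36,-12] → ·  [on edge]
    (1,1)@(3, 3): e=[12,-12,24] → ·
    (3,1)@(7, 3): e=[4,4,16] → #
    (4,1)@(9, 3): e=[0,12,12] → ·  [on edge]
    (3,2)@(7, 5): e=[0,-12,36] → ·  [on edge]
    (2,3)@(5, 7): e=[0,-36,60] → ·  [on edge]
    (1,4)@(3, 9): e=[0,-60,84] → ·  [on edge]
    (0,5)@(1, 11): e=[0,-84,108] → ·  [on edge]
  covered (2 px):
    · # · · · ·
    · · · # · ·
    · · · · · ·
    · · · · · ·
    · · · · · ·
    · · · · · ·
    · · · · · ·
    · · · · · ·
    · · · · · ·
    · · · · · ·
    · · · · · ·
    · · · · · ·
T1:
  2·area = 6  (B↔C swapped to make it positive)
  edge (10, 8)→(5, 22): d=(-5,14) right/bottom  bias=-1
  edge (5, 22)→(6, 18): d=(1,-4) top-left  bias=+0
  edge (6, 18)→(10, 8): d=(4,-10) top-left  bias=+0
  covered (0 px):
    · · · · · ·
    · · · · · ·
    · · · · · ·
    · · · · · ·
    · · · · · ·
    · · · · · ·
    · · · · · ·
    · · · · · ·
    · · · · · ·
    · · · · · ·
    · · · · · ·
    · · · · · ·
T2:
  2·area = 36
  edge (6, 20)→(6, 2): d=(0,-18) top-left  bias=+0
  edge (6, 2)→(8, 16): d=(2,14) right/bottom  bias=-1
  edge (8, 16)→(6, 20): d=(-2,4) right/bottom  bias=-1
    (3,4)@(7, 9): e=[18,0,18] → ·  [on edge]
    (3,5)@(7, 11): e=[18,4,14] → #
    (4,5)@(9, 11): e=[54,-24,6] → ·
    (3,6)@(7, 13): e=[18,8,10] → #
    (4,6)@(9, 13): e=[54,-20,2] → ·
    (3,7)@(7, 15): e=[18,12,6] → #
    (4,7)@(9, 15): e=[54,-16,-2] → ·
    (3,8)@(7, 17): e=[18,16,2] → #
    (4,8)@(9, 17): e=[54,-12,-6] → ·
    (3,9)@(7, 19): e=[18,20,-2] → ·
    (4,11)@(9, 23): e=[54,0,-18] → ·  [on edge]
  covered (4 px):
    · · · · · ·
    · · · · · ·
    · · · · · ·
    · · · · · ·
    · · · · · ·
    · · · # · ·
    · · · # · ·
    · · · # · ·
    · · · # · ·
    · · · · · ·
    · · · · · ·
    · · · · · ·
T3:
  2·area = 23
  edge (2, 19)→(6, 14): d=(4,-5) top-left  bias=+0
  edge (6, 14)→(5, 21): d=(-1,7) right/bottom  bias=-1
  edge (5, 21)→(2, 19): d=(-3,-2) top-left  bias=+0
    (3,3)@(7, 7): e=[-23,0,46] → ·  [on edge]
    (2,8)@(5, 17): e=[7,4,12] → #
    (3,8)@(7, 17): e=[17,-10,16] → ·
    (1,9)@(3, 19): e=[5,16,2] → #
    (3,9)@(7, 19): e=[25,-12,10] → ·
    (1,10)@(3, 21): e=[13,14,-4] → ·
    (2,10)@(5, 21): e=[23,0,0] → ·  [on edge]
  covered (3 px):
    · · · · · ·
    · · · · · ·
    · · · · · ·
    · · · · · ·
    · · · · · ·
    · · · · · ·
    · · · · · ·
    · · · · · ·
    · · # · · ·
    · # # · · ·
    · · · · · ·
    · · · · · ·

Answer: 9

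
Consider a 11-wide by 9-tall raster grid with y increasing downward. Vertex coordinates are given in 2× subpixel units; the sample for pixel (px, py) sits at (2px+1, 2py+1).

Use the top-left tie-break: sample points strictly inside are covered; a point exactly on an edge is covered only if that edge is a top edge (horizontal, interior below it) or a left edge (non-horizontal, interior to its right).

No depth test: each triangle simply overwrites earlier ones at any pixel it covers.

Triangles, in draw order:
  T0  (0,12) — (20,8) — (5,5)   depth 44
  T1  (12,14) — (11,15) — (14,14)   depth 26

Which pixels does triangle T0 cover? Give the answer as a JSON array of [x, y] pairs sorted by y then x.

T0:
  2·area = 120  (B↔C swapped to make it positive)
  edge (0, 12)→(5, 5): d=(5,-7) top-left  bias=+0
  edge (5, 5)→(20, 8): d=(15,3) right/bottom  bias=-1
  edge (20, 8)→(0, 12): d=(-20,4) right/bottom  bias=-1
    (2,2)@(5, 5): e=[0,0,120] → ·  [on edge]
    (2,3)@(5, 7): e=[10,30,80] → #
    (3,3)@(7, 7): e=[24,24,72] → #
    (4,3)@(9, 7): e=[38,18,64] → #
    (5,3)@(11, 7): e=[52,12,56] → #
    (6,3)@(13, 7): e=[66,6,48] → #
    (7,3)@(15, 7): e=[80,0,40] → ·  [on edge]
    (1,4)@(3, 9): e=[6,66,48] → #
    (7,4)@(15, 9): e=[90,30,0] → ·  [on edge]
    (0,5)@(1, 11): e=[2,102,16] → #
    (2,5)@(5, 11): e=[30,90,0] → ·  [on edge]
    (3,5)@(7, 11): e=[44,84,-8] → ·
  covered (13 px):
    · · · · · · · · · · ·
    · · · · · · · · · · ·
    · · · · · · · · · · ·
    · · # # # # # · · · ·
    · # # # # # # · · · ·
    # # · · · · · · · · ·
    · · · · · · · · · · ·
    · · · · · · · · · · ·
    · · · · · · · · · · ·
T1:
  2·area = 2  (B↔C swapped to make it positive)
  edge (12, 14)→(14, 14): d=(2,0) top-left  bias=+0
  edge (14, 14)→(11, 15): d=(-3,1) right/bottom  bias=-1
  edge (11, 15)→(12, 14): d=(1,-1) top-left  bias=+0
    (10,2)@(21, 5): e=[-18,20,0] → ·  [on edge]
    (9,3)@(19, 7): e=[-14,16,0] → ·  [on edge]
    (8,4)@(17, 9): e=[-10,12,0] → ·  [on edge]
    (7,5)@(15, 11): e=[-6,8,0] → ·  [on edge]
    (6,6)@(13, 13): e=[-2,4,0] → ·  [on edge]
    (8,6)@(17, 13): e=[-2,0,4] → ·  [on edge]
    (5,7)@(11, 15): e=[2,0,0] → ·  [on edge]
    (2,8)@(5, 17): e=[6,0,-4] → ·  [on edge]
    (4,8)@(9, 17): e=[6,-4,0] → ·  [on edge]
  covered (0 px):
    · · · · · · · · · · ·
    · · · · · · · · · · ·
    · · · · · · · · · · ·
    · · · · · · · · · · ·
    · · · · · · · · · · ·
    · · · · · · · · · · ·
    · · · · · · · · · · ·
    · · · · · · · · · · ·
    · · · · · · · · · · ·

Answer: [[2,3],[3,3],[4,3],[5,3],[6,3],[1,4],[2,4],[3,4],[4,4],[5,4],[6,4],[0,5],[1,5]]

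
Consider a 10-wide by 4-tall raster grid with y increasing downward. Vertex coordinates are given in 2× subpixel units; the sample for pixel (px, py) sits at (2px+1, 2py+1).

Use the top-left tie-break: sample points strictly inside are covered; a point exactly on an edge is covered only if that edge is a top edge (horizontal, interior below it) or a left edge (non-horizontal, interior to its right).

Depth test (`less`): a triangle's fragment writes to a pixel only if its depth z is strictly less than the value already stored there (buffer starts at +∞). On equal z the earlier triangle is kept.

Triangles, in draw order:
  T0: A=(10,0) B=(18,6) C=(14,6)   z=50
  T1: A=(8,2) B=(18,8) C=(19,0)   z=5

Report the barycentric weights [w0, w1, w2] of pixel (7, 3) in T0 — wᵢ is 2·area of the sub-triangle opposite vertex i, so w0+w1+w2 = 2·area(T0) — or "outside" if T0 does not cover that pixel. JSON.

T0:
  2·area = 24
  edge (10, 0)→(18, 6): d=(8,6) right/bottom  bias=-1
  edge (18, 6)→(14, 6): d=(-4,0) right/bottom  bias=-1
  edge (14, 6)→(10, 0): d=(-4,-6) top-left  bias=+0
    (5,0)@(11, 1): e=[2,20,2] → X
    (6,0)@(13, 1): e=[-10,20,14] → .
    (5,1)@(11, 3): e=[18,12,-6] → .
    (6,1)@(13, 3): e=[6,12,6] → X
    (7,1)@(15, 3): e=[-6,12,18] → .
    (6,2)@(13, 5): e=[22,4,-2] → .
    (7,2)@(15, 5): e=[10,4,10] → X
    (8,2)@(17, 5): e=[-2,4,22] → .
    (7,3)@(15, 7): e=[26,-4,2] → .
  covered (3 px):
    . . . . . X . . . .
    . . . . . . X . . .
    . . . . . . . X . .
    . . . . . . . . . .
T1:
  2·area = 86  (B↔C swapped to make it positive)
  edge (8, 2)→(19, 0): d=(11,-2) top-left  bias=+0
  edge (19, 0)→(18, 8): d=(-1,8) right/bottom  bias=-1
  edge (18, 8)→(8, 2): d=(-10,-6) top-left  bias=+0
    (7,0)@(15, 1): e=[3,31,52] → X
    (8,0)@(17, 1): e=[7,15,64] → X
    (9,0)@(19, 1): e=[11,-1,76] → .
    (5,1)@(11, 3): e=[17,61,8] → X
    (6,1)@(13, 3): e=[21,45,20] → X
    (9,1)@(19, 3): e=[33,-3,56] → .
    (5,2)@(11, 5): e=[39,59,-12] → .
    (6,2)@(13, 5): e=[43,43,0] → X  [on edge]
    (9,2)@(19, 5): e=[55,-5,36] → .
    (6,3)@(13, 7): e=[65,41,-20] → .
    (7,3)@(15, 7): e=[69,25,-8] → .
    (8,3)@(17, 7): e=[73,9,4] → X
  covered (10 px):
    . . . . . . . X X .
    . . . . . X X X X .
    . . . . . . X X X .
    . . . . . . . . X .

Answer: "outside"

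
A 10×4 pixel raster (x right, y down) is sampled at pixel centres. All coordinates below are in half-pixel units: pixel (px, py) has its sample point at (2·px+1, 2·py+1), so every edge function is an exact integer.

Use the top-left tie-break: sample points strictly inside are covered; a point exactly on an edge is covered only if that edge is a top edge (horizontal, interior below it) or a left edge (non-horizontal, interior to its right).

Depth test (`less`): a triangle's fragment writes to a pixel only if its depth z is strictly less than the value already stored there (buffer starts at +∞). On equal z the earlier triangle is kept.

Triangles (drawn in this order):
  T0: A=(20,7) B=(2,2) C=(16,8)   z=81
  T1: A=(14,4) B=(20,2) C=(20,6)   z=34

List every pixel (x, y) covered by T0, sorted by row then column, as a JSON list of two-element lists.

T0:
  2·area = 38  (B↔C swapped to make it positive)
  edge (20, 7)→(16, 8): d=(-4,1) right/bottom  bias=-1
  edge (16, 8)→(2, 2): d=(-14,-6) top-left  bias=+0
  edge (2, 2)→(20, 7): d=(18,5) right/bottom  bias=-1
    (2,1)@(5, 3): e=[31,4,3] → █
    (3,1)@(7, 3): e=[29,16,-7] → ·
    (2,2)@(5, 5): e=[23,-24,39] → ·
    (4,2)@(9, 5): e=[19,0,19] → █  [on edge]
    (5,2)@(11, 5): e=[17,12,9] → █
    (6,2)@(13, 5): e=[15,24,-1] → ·
    (4,3)@(9, 7): e=[11,-28,55] → ·
    (5,3)@(11, 7): e=[9,-16,45] → ·
    (7,3)@(15, 7): e=[5,8,25] → █
    (8,3)@(17, 7): e=[3,20,15] → █
    (9,3)@(19, 7): e=[1,32,5] → █
  covered (6 px):
    · · · · · · · · · ·
    · · █ · · · · · · ·
    · · · · █ █ · · · ·
    · · · · · · · █ █ █
T1:
  2·area = 24
  edge (14, 4)→(20, 2): d=(6,-2) top-left  bias=+0
  edge (20, 2)→(20, 6): d=(0,4) right/bottom  bias=-1
  edge (20, 6)→(14, 4): d=(-6,-2) top-left  bias=+0
    (2,0)@(5, 1): e=[-36,60,0] → ·  [on edge]
    (5,1)@(11, 3): e=[-12,36,0] → ·  [on edge]
    (8,1)@(17, 3): e=[0,12,12] → █  [on edge]
    (9,1)@(19, 3): e=[4,4,16] → █
    (5,2)@(11, 5): e=[0,36,-12] → ·  [on edge]
    (8,2)@(17, 5): e=[12,12,0] → █  [on edge]
    (2,3)@(5, 7): e=[0,60,-36] → ·  [on edge]
    (8,3)@(17, 7): e=[24,12,-12] → ·
    (9,3)@(19, 7): e=[28,4,-8] → ·
  covered (4 px):
    · · · · · · · · · ·
    · · · · · · · · █ █
    · · · · · · · · █ █
    · · · · · · · · · ·

Answer: [[2,1],[4,2],[5,2],[7,3],[8,3],[9,3]]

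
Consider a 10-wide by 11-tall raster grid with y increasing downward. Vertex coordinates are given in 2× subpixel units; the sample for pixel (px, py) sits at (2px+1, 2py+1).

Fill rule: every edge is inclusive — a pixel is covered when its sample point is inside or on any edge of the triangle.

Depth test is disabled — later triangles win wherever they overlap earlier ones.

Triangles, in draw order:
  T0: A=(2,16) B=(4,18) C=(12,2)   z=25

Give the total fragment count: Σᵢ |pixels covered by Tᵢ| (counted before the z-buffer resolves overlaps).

T0:
  2·area = 48  (B↔C swapped to make it positive)
  edge (2, 16)→(12, 2): d=(10,-14) inclusive
  edge (12, 2)→(4, 18): d=(-8,16) inclusive
  edge (4, 18)→(2, 16): d=(-2,-2) inclusive
    (4,3)@(9, 7): e=[8,8,32] → X
    (5,3)@(11, 7): e=[36,-24,36] → .
    (3,4)@(7, 9): e=[0,24,24] → X  [on edge]
    (4,4)@(9, 9): e=[28,-8,28] → .
    (3,5)@(7, 11): e=[20,8,20] → X
    (4,5)@(9, 11): e=[48,-24,24] → .
    (2,6)@(5, 13): e=[12,24,12] → X
    (3,6)@(7, 13): e=[40,-8,16] → .
    (0,7)@(1, 15): e=[-24,72,0] → .  [on edge]
    (1,7)@(3, 15): e=[4,40,4] → X
    (3,7)@(7, 15): e=[60,-24,12] → .
    (1,8)@(3, 17): e=[24,24,0] → X  [on edge]
    (2,9)@(5, 19): e=[72,-24,0] → .  [on edge]
    (3,10)@(7, 21): e=[120,-72,0] → .  [on edge]
  covered (7 px):
    . . . . . . . . . .
    . . . . . . . . . .
    . . . . . . . . . .
    . . . . X . . . . .
    . . . X . . . . . .
    . . . X . . . . . .
    . . X . . . . . . .
    . X X . . . . . . .
    . X . . . . . . . .
    . . . . . . . . . .
    . . . . . . . . . .

Result: 7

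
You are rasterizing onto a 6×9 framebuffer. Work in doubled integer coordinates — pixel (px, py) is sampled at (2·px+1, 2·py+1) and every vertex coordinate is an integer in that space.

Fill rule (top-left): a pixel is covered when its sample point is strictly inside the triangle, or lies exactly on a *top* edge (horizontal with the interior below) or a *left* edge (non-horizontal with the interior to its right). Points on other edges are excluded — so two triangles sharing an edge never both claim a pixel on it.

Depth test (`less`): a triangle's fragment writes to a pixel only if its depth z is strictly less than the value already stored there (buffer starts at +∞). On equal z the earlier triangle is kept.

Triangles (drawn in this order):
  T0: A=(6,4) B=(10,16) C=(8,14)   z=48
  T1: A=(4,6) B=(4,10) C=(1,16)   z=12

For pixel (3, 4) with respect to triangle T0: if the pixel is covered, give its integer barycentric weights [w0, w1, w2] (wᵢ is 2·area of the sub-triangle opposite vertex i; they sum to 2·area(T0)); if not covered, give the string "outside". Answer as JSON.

T0:
  2·area = 16
  edge (6, 4)→(10, 16): d=(4,12) right/bottom  bias=-1
  edge (10, 16)→(8, 14): d=(-2,-2) top-left  bias=+0
  edge (8, 14)→(6, 4): d=(-2,-10) top-left  bias=+0
    (2,0)@(5, 1): e=[0,20,-4] → ·  [on edge]
    (0,3)@(1, 7): e=[72,0,-56] → ·  [on edge]
    (3,3)@(7, 7): e=[0,12,4] → ·  [on edge]
    (1,4)@(3, 9): e=[56,0,-40] → ·  [on edge]
    (3,4)@(7, 9): e=[8,8,0] → #  [on edge]
    (4,4)@(9, 9): e=[-16,12,20] → ·
    (2,5)@(5, 11): e=[40,0,-24] → ·  [on edge]
    (3,5)@(7, 11): e=[16,4,-4] → ·
    (3,6)@(7, 13): e=[24,0,-8] → ·  [on edge]
    (4,6)@(9, 13): e=[0,4,12] → ·  [on edge]
    (4,7)@(9, 15): e=[8,0,8] → #  [on edge]
    (5,7)@(11, 15): e=[-16,4,28] → ·
    (5,8)@(11, 17): e=[-8,0,24] → ·  [on edge]
  covered (2 px):
    · · · · · ·
    · · · · · ·
    · · · · · ·
    · · · · · ·
    · · · # · ·
    · · · · · ·
    · · · · · ·
    · · · · # ·
    · · · · · ·
T1:
  2·area = 12
  edge (4, 6)→(4, 10): d=(0,4) right/bottom  bias=-1
  edge (4, 10)→(1, 16): d=(-3,6) right/bottom  bias=-1
  edge (1, 16)→(4, 6): d=(3,-10) top-left  bias=+0
    (1,5)@(3, 11): e=[4,3,5] → #
    (2,5)@(5, 11): e=[-4,-9,25] → ·
    (1,6)@(3, 13): e=[4,-3,11] → ·
  covered (1 px):
    · · · · · ·
    · · · · · ·
    · · · · · ·
    · · · · · ·
    · · · · · ·
    · # · · · ·
    · · · · · ·
    · · · · · ·
    · · · · · ·

Final: [8,0,8]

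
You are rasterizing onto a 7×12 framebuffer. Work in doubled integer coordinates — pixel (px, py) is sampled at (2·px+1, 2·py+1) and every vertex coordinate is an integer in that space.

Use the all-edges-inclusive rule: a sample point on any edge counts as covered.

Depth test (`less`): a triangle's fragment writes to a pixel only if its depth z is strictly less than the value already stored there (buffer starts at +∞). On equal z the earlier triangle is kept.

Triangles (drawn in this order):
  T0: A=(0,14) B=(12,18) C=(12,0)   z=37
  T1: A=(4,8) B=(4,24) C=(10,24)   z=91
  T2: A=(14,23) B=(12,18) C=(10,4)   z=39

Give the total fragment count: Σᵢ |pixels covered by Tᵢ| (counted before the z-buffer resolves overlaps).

T0:
  2·area = 216  (B↔C swapped to make it positive)
  edge (0, 14)→(12, 0): d=(12,-14) inclusive
  edge (12, 0)→(12, 18): d=(0,18) inclusive
  edge (12, 18)→(0, 14): d=(-12,-4) inclusive
    (5,1)@(11, 3): e=[22,18,176] → █
    (6,1)@(13, 3): e=[50,-18,184] → ·
    (4,2)@(9, 5): e=[18,54,144] → █
    (6,2)@(13, 5): e=[74,-18,160] → ·
    (3,3)@(7, 7): e=[14,90,112] → █
    (6,3)@(13, 7): e=[98,-18,136] → ·
    (2,4)@(5, 9): e=[10,126,80] → █
    (6,4)@(13, 9): e=[122,-18,112] → ·
    (1,5)@(3, 11): e=[6,162,48] → █
    (6,5)@(13, 11): e=[146,-18,88] → ·
    (0,6)@(1, 13): e=[2,198,16] → █
    (6,6)@(13, 13): e=[170,-18,64] → ·
    (1,7)@(3, 15): e=[54,162,0] → █  [on edge]
    (4,8)@(9, 17): e=[162,54,0] → █  [on edge]
  covered (28 px):
    · · · · · · ·
    · · · · · █ ·
    · · · · █ █ ·
    · · · █ █ █ ·
    · · █ █ █ █ ·
    · █ █ █ █ █ ·
    █ █ █ █ █ █ ·
    · █ █ █ █ █ ·
    · · · · █ █ ·
    · · · · · · ·
    · · · · · · ·
    · · · · · · ·
T1:
  2·area = 96  (B↔C swapped to make it positive)
  edge (4, 8)→(10, 24): d=(6,16) inclusive
  edge (10, 24)→(4, 24): d=(-6,0) inclusive
  edge (4, 24)→(4, 8): d=(0,-16) inclusive
    (2,5)@(5, 11): e=[2,78,16] → █
    (3,5)@(7, 11): e=[-30,78,48] → ·
    (2,6)@(5, 13): e=[14,66,16] → █
    (3,6)@(7, 13): e=[-18,66,48] → ·
    (2,7)@(5, 15): e=[26,54,16] → █
    (3,7)@(7, 15): e=[-6,54,48] → ·
    (2,8)@(5, 17): e=[38,42,16] → █
    (3,8)@(7, 17): e=[6,42,48] → █
    (4,8)@(9, 17): e=[-26,42,80] → ·
    (2,9)@(5, 19): e=[50,30,16] → █
    (4,9)@(9, 19): e=[-14,30,80] → ·
    (2,10)@(5, 21): e=[62,18,16] → █
  covered (12 px):
    · · · · · · ·
    · · · · · · ·
    · · · · · · ·
    · · · · · · ·
    · · · · · · ·
    · · █ · · · ·
    · · █ · · · ·
    · · █ · · · ·
    · · █ █ · · ·
    · · █ █ · · ·
    · · █ █ · · ·
    · · █ █ █ · ·
T2:
  2·area = 18
  edge (14, 23)→(12, 18): d=(-2,-5) inclusive
  edge (12, 18)→(10, 4): d=(-2,-14) inclusive
  edge (10, 4)→(14, 23): d=(4,19) inclusive
    (5,4)@(11, 9): e=[13,4,1] → █
    (6,4)@(13, 9): e=[23,32,-37] → ·
    (5,5)@(11, 11): e=[9,0,9] → █  [on edge]
    (6,5)@(13, 11): e=[19,28,-29] → ·
    (5,6)@(11, 13): e=[5,-4,17] → ·
    (6,9)@(13, 19): e=[3,12,3] → █
    (6,10)@(13, 21): e=[-1,8,11] → ·
  covered (3 px):
    · · · · · · ·
    · · · · · · ·
    · · · · · · ·
    · · · · · · ·
    · · · · · █ ·
    · · · · · █ ·
    · · · · · · ·
    · · · · · · ·
    · · · · · · ·
    · · · · · · █
    · · · · · · ·
    · · · · · · ·

Final: 43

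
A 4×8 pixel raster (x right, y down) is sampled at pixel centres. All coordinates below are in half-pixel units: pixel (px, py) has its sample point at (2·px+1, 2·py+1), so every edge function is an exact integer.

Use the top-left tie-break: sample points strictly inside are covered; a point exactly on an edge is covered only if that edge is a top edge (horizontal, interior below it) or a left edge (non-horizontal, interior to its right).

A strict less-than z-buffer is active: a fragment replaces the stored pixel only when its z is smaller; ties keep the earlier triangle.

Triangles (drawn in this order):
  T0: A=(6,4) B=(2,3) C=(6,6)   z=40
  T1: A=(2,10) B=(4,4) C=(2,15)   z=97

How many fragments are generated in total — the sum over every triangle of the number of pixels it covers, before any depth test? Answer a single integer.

T0:
  2·area = 8  (B↔C swapped to make it positive)
  edge (6, 4)→(6, 6): d=(0,2) right/bottom  bias=-1
  edge (6, 6)→(2, 3): d=(-4,-3) top-left  bias=+0
  edge (2, 3)→(6, 4): d=(4,1) right/bottom  bias=-1
    (2,2)@(5, 5): e=[2,1,5] → X
    (3,2)@(7, 5): e=[-2,7,3] → .
    (2,3)@(5, 7): e=[2,-7,13] → .
  covered (1 px):
    . . . .
    . . . .
    . . X .
    . . . .
    . . . .
    . . . .
    . . . .
    . . . .
T1:
  2·area = 10
  edge (2, 10)→(4, 4): d=(2,-6) top-left  bias=+0
  edge (4, 4)→(2, 15): d=(-2,11) right/bottom  bias=-1
  edge (2, 15)→(2, 10): d=(0,-5) top-left  bias=+0
    (2,0)@(5, 1): e=[0,-5,15] → .  [on edge]
    (1,3)@(3, 7): e=[0,5,5] → X  [on edge]
    (2,3)@(5, 7): e=[12,-17,15] → .
    (1,4)@(3, 9): e=[4,1,5] → X
    (2,4)@(5, 9): e=[16,-21,15] → .
    (1,5)@(3, 11): e=[8,-3,5] → .
    (0,6)@(1, 13): e=[0,15,-5] → .  [on edge]
  covered (2 px):
    . . . .
    . . . .
    . . . .
    . X . .
    . X . .
    . . . .
    . . . .
    . . . .

Final: 3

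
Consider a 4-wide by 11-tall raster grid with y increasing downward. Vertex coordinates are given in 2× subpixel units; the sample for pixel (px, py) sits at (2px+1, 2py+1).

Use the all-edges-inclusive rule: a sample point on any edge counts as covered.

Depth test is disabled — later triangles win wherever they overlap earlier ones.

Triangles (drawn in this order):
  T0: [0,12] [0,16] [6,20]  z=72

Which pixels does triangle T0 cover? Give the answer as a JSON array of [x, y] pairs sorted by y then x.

T0:
  2·area = 24  (B↔C swapped to make it positive)
  edge (0, 12)→(6, 20): d=(6,8) inclusive
  edge (6, 20)→(0, 16): d=(-6,-4) inclusive
  edge (0, 16)→(0, 12): d=(0,-4) inclusive
    (0,7)@(1, 15): e=[10,10,4] → X
    (1,7)@(3, 15): e=[-6,18,12] → .
    (0,8)@(1, 17): e=[22,-2,4] → .
    (1,8)@(3, 17): e=[6,6,12] → X
    (2,8)@(5, 17): e=[-10,14,20] → .
    (1,9)@(3, 19): e=[18,-6,12] → .
    (2,9)@(5, 19): e=[2,2,20] → X
    (3,9)@(7, 19): e=[-14,10,28] → .
    (2,10)@(5, 21): e=[14,-10,20] → .
  covered (3 px):
    . . . .
    . . . .
    . . . .
    . . . .
    . . . .
    . . . .
    . . . .
    X . . .
    . X . .
    . . X .
    . . . .

Final: [[0,7],[1,8],[2,9]]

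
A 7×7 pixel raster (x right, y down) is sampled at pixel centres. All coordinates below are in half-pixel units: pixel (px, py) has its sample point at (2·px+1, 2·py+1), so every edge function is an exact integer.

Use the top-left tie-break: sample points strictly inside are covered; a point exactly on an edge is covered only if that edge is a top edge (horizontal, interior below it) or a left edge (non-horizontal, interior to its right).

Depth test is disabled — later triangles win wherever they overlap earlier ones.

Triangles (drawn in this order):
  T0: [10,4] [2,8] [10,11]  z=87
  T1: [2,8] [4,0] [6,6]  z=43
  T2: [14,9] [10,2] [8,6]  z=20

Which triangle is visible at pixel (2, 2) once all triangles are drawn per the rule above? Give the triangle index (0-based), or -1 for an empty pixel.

T0:
  2·area = 56  (B↔C swapped to make it positive)
  edge (10, 4)→(10, 11): d=(0,7) right/bottom  bias=-1
  edge (10, 11)→(2, 8): d=(-8,-3) top-left  bias=+0
  edge (2, 8)→(10, 4): d=(8,-4) top-left  bias=+0
    (4,2)@(9, 5): e=[7,45,4] → █
    (5,2)@(11, 5): e=[-7,51,12] → ·
    (2,3)@(5, 7): e=[35,17,4] → █
    (3,3)@(7, 7): e=[21,23,12] → █
    (5,3)@(11, 7): e=[-7,35,28] → ·
    (2,4)@(5, 9): e=[35,1,20] → █
    (5,4)@(11, 9): e=[-7,19,44] → ·
    (2,5)@(5, 11): e=[35,-15,36] → ·
    (3,5)@(7, 11): e=[21,-9,44] → ·
    (4,5)@(9, 11): e=[7,-3,52] → ·
  covered (7 px):
    · · · · · · ·
    · · · · · · ·
    · · · · █ · ·
    · · █ █ █ · ·
    · · █ █ █ · ·
    · · · · · · ·
    · · · · · · ·
T1:
  2·area = 28
  edge (2, 8)→(4, 0): d=(2,-8) top-left  bias=+0
  edge (4, 0)→(6, 6): d=(2,6) right/bottom  bias=-1
  edge (6, 6)→(2, 8): d=(-4,2) right/bottom  bias=-1
    (2,1)@(5, 3): e=[14,0,14] → ·  [on edge]
    (1,2)@(3, 5): e=[2,16,10] → █
    (2,2)@(5, 5): e=[18,4,6] → █
    (3,2)@(7, 5): e=[34,-8,2] → ·
    (1,3)@(3, 7): e=[6,20,2] → █
    (2,3)@(5, 7): e=[22,8,-2] → ·
    (1,4)@(3, 9): e=[10,24,-6] → ·
    (3,4)@(7, 9): e=[42,0,-14] → ·  [on edge]
  covered (3 px):
    · · · · · · ·
    · · · · · · ·
    · █ █ · · · ·
    · █ · · · · ·
    · · · · · · ·
    · · · · · · ·
    · · · · · · ·
T2:
  2·area = 30  (B↔C swapped to make it positive)
  edge (14, 9)→(8, 6): d=(-6,-3) top-left  bias=+0
  edge (8, 6)→(10, 2): d=(2,-4) top-left  bias=+0
  edge (10, 2)→(14, 9): d=(4,7) right/bottom  bias=-1
    (4,2)@(9, 5): e=[9,2,19] → █
    (5,2)@(11, 5): e=[15,10,5] → █
    (6,2)@(13, 5): e=[21,18,-9] → ·
    (4,3)@(9, 7): e=[-3,6,27] → ·
    (5,3)@(11, 7): e=[3,14,13] → █
    (6,3)@(13, 7): e=[9,22,-1] → ·
    (5,4)@(11, 9): e=[-9,18,21] → ·
  covered (3 px):
    · · · · · · ·
    · · · · · · ·
    · · · · █ █ ·
    · · · · · █ ·
    · · · · · · ·
    · · · · · · ·
    · · · · · · ·

Z-buffer (winner per pixel, '.' = empty):
  . . . . . . .
  . . . . . . .
  . 1 1 . 2 2 .
  . 1 0 0 0 2 .
  . . 0 0 0 . .
  . . . . . . .
  . . . . . . .

Answer: 1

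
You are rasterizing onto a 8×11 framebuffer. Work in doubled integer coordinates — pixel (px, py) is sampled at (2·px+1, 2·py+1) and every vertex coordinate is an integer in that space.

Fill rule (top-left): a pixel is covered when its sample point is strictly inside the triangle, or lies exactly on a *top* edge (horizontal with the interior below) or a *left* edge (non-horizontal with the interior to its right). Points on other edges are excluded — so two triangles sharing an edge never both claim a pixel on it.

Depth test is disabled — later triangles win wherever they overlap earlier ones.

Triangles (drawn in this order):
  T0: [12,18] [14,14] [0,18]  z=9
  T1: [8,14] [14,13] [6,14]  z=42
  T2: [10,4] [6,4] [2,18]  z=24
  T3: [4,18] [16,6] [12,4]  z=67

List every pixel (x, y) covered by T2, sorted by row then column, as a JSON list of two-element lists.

T0:
  2·area = 48  (B↔C swapped to make it positive)
  edge (12, 18)→(0, 18): d=(-12,0) right/bottom  bias=-1
  edge (0, 18)→(14, 14): d=(14,-4) top-left  bias=+0
  edge (14, 14)→(12, 18): d=(-2,4) right/bottom  bias=-1
    (5,7)@(11, 15): e=[36,2,10] → #
    (6,7)@(13, 15): e=[36,10,2] → #
    (7,7)@(15, 15): e=[36,18,-6] → ·
    (2,8)@(5, 17): e=[12,6,30] → #
    (3,8)@(7, 17): e=[12,14,22] → #
    (4,8)@(9, 17): e=[12,22,14] → #
    (6,8)@(13, 17): e=[12,38,-2] → ·
    (2,9)@(5, 19): e=[-12,34,26] → ·
    (3,9)@(7, 19): e=[-12,42,18] → ·
    (4,9)@(9, 19): e=[-12,50,10] → ·
    (5,9)@(11, 19): e=[-12,58,2] → ·
  covered (6 px):
    · · · · · · · ·
    · · · · · · · ·
    · · · · · · · ·
    · · · · · · · ·
    · · · · · · · ·
    · · · · · · · ·
    · · · · · · · ·
    · · · · · # # ·
    · · # # # # · ·
    · · · · · · · ·
    · · · · · · · ·
T1:
  2·area = 2  (B↔C swapped to make it positive)
  edge (8, 14)→(6, 14): d=(-2,0) right/bottom  bias=-1
  edge (6, 14)→(14, 13): d=(8,-1) top-left  bias=+0
  edge (14, 13)→(8, 14): d=(-6,1) right/bottom  bias=-1
  covered (0 px):
    · · · · · · · ·
    · · · · · · · ·
    · · · · · · · ·
    · · · · · · · ·
    · · · · · · · ·
    · · · · · · · ·
    · · · · · · · ·
    · · · · · · · ·
    · · · · · · · ·
    · · · · · · · ·
    · · · · · · · ·
T2:
  2·area = 56  (B↔C swapped to make it positive)
  edge (10, 4)→(2, 18): d=(-8,14) right/bottom  bias=-1
  edge (2, 18)→(6, 4): d=(4,-14) top-left  bias=+0
  edge (6, 4)→(10, 4): d=(4,0) top-left  bias=+0
    (3,2)@(7, 5): e=[34,18,4] → #
    (4,2)@(9, 5): e=[6,46,4] → #
    (5,2)@(11, 5): e=[-22,74,4] → ·
    (3,3)@(7, 7): e=[18,26,12] → #
    (4,3)@(9, 7): e=[-10,54,12] → ·
    (2,4)@(5, 9): e=[30,6,20] → #
    (4,4)@(9, 9): e=[-26,62,20] → ·
    (2,5)@(5, 11): e=[14,14,28] → #
    (3,5)@(7, 11): e=[-14,42,28] → ·
    (2,6)@(5, 13): e=[-2,22,36] → ·
    (1,7)@(3, 15): e=[10,2,44] → #
    (2,7)@(5, 15): e=[-18,30,44] → ·
  covered (7 px):
    · · · · · · · ·
    · · · · · · · ·
    · · · # # · · ·
    · · · # · · · ·
    · · # # · · · ·
    · · # · · · · ·
    · · · · · · · ·
    · # · · · · · ·
    · · · · · · · ·
    · · · · · · · ·
    · · · · · · · ·
T3:
  2·area = 72  (B↔C swapped to make it positive)
  edge (4, 18)→(12, 4): d=(8,-14) top-left  bias=+0
  edge (12, 4)→(16, 6): d=(4,2) right/bottom  bias=-1
  edge (16, 6)→(4, 18): d=(-12,12) right/bottom  bias=-1
    (6,2)@(13, 5): e=[22,2,48] → #
    (7,2)@(15, 5): e=[50,-2,24] → ·
    (5,3)@(11, 7): e=[10,14,48] → #
    (7,3)@(15, 7): e=[66,6,0] → ·  [on edge]
    (5,4)@(11, 9): e=[26,22,24] → #
    (6,4)@(13, 9): e=[54,18,0] → ·  [on edge]
    (4,5)@(9, 11): e=[14,34,24] → #
    (5,5)@(11, 11): e=[42,30,0] → ·  [on edge]
    (3,6)@(7, 13): e=[2,46,24] → #
    (4,6)@(9, 13): e=[30,42,0] → ·  [on edge]
    (3,7)@(7, 15): e=[18,54,0] → ·  [on edge]
    (2,8)@(5, 17): e=[6,66,0] → ·  [on edge]
    (1,9)@(3, 19): e=[-6,78,0] → ·  [on edge]
    (0,10)@(1, 21): e=[-18,90,0] → ·  [on edge]
  covered (6 px):
    · · · · · · · ·
    · · · · · · · ·
    · · · · · · # ·
    · · · · · # # ·
    · · · · · # · ·
    · · · · # · · ·
    · · · # · · · ·
    · · · · · · · ·
    · · · · · · · ·
    · · · · · · · ·
    · · · · · · · ·

Final: [[3,2],[4,2],[3,3],[2,4],[3,4],[2,5],[1,7]]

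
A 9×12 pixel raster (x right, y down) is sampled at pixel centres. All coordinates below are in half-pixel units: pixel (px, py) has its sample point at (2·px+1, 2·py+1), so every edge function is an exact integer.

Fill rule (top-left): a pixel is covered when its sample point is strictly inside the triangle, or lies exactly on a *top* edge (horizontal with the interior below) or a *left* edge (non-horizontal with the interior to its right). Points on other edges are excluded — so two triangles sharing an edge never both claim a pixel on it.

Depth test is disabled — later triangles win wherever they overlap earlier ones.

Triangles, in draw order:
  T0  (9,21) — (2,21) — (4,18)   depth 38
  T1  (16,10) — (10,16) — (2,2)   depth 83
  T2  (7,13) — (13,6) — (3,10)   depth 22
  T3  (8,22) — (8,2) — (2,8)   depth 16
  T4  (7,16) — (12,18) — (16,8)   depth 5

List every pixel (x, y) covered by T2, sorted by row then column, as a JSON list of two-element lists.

T0:
  2·area = 21
  edge (9, 21)→(2, 21): d=(-7,0) right/bottom  bias=-1
  edge (2, 21)→(4, 18): d=(2,-3) top-left  bias=+0
  edge (4, 18)→(9, 21): d=(5,3) right/bottom  bias=-1
    (2,9)@(5, 19): e=[14,5,2] → X
    (3,9)@(7, 19): e=[14,11,-4] → .
    (0,10)@(1, 21): e=[0,-3,24] → .  [on edge]
    (1,10)@(3, 21): e=[0,3,18] → .  [on edge]
    (2,10)@(5, 21): e=[0,9,12] → .  [on edge]
    (3,10)@(7, 21): e=[0,15,6] → .  [on edge]
    (4,10)@(9, 21): e=[0,21,0] → .  [on edge]
    (5,10)@(11, 21): e=[0,27,-6] → .  [on edge]
    (6,10)@(13, 21): e=[0,33,-12] → .  [on edge]
    (7,10)@(15, 21): e=[0,39,-18] → .  [on edge]
    (8,10)@(17, 21): e=[0,45,-24] → .  [on edge]
  covered (1 px):
    . . . . . . . . .
    . . . . . . . . .
    . . . . . . . . .
    . . . . . . . . .
    . . . . . . . . .
    . . . . . . . . .
    . . . . . . . . .
    . . . . . . . . .
    . . . . . . . . .
    . . X . . . . . .
    . . . . . . . . .
    . . . . . . . . .
T1:
  2·area = 132
  edge (16, 10)→(10, 16): d=(-6,6) right/bottom  bias=-1
  edge (10, 16)→(2, 2): d=(-8,-14) top-left  bias=+0
  edge (2, 2)→(16, 10): d=(14,8) right/bottom  bias=-1
    (1,1)@(3, 3): e=[120,6,6] → X
    (2,1)@(5, 3): e=[108,34,-10] → .
    (1,2)@(3, 5): e=[108,-10,34] → .
    (2,2)@(5, 5): e=[96,18,18] → X
    (3,2)@(7, 5): e=[84,46,2] → X
    (4,2)@(9, 5): e=[72,74,-14] → .
    (2,3)@(5, 7): e=[84,2,46] → X
    (4,3)@(9, 7): e=[60,58,14] → X
    (5,3)@(11, 7): e=[48,86,-2] → .
    (2,4)@(5, 9): e=[72,-14,74] → .
    (3,4)@(7, 9): e=[60,14,58] → X
    (5,4)@(11, 9): e=[36,70,26] → X
    (8,4)@(17, 9): e=[0,154,-22] → .  [on edge]
    (7,5)@(15, 11): e=[0,110,22] → .  [on edge]
    (6,6)@(13, 13): e=[0,66,66] → .  [on edge]
    (5,7)@(11, 15): e=[0,22,110] → .  [on edge]
    (4,8)@(9, 17): e=[0,-22,154] → .  [on edge]
    (3,9)@(7, 19): e=[0,-66,198] → .  [on edge]
    (2,10)@(5, 21): e=[0,-110,242] → .  [on edge]
    (1,11)@(3, 23): e=[0,-154,286] → .  [on edge]
  covered (15 px):
    . . . . . . . . .
    . X . . . . . . .
    . . X X . . . . .
    . . X X X . . . .
    . . . X X X X . .
    . . . . X X X . .
    . . . . X X . . .
    . . . . . . . . .
    . . . . . . . . .
    . . . . . . . . .
    . . . . . . . . .
    . . . . . . . . .
T2:
  2·area = 46  (B↔C swapped to make it positive)
  edge (7, 13)→(3, 10): d=(-4,-3) top-left  bias=+0
  edge (3, 10)→(13, 6): d=(10,-4) top-left  bias=+0
  edge (13, 6)→(7, 13): d=(-6,7) right/bottom  bias=-1
    (5,3)@(11, 7): e=[36,2,8] → X
    (6,3)@(13, 7): e=[42,10,-6] → .
    (3,4)@(7, 9): e=[16,6,24] → X
    (4,4)@(9, 9): e=[22,14,10] → X
    (5,4)@(11, 9): e=[28,22,-4] → .
    (2,5)@(5, 11): e=[2,18,26] → X
    (4,5)@(9, 11): e=[14,34,-2] → .
    (2,6)@(5, 13): e=[-6,38,14] → .
    (3,6)@(7, 13): e=[0,46,0] → .  [on edge]
    (7,9)@(15, 19): e=[0,138,-92] → .  [on edge]
  covered (5 px):
    . . . . . . . . .
    . . . . . . . . .
    . . . . . . . . .
    . . . . . X . . .
    . . . X X . . . .
    . . X X . . . . .
    . . . . . . . . .
    . . . . . . . . .
    . . . . . . . . .
    . . . . . . . . .
    . . . . . . . . .
    . . . . . . . . .
T3:
  2·area = 120  (B↔C swapped to make it positive)
  edge (8, 22)→(2, 8): d=(-6,-14) top-left  bias=+0
  edge (2, 8)→(8, 2): d=(6,-6) top-left  bias=+0
  edge (8, 2)→(8, 22): d=(0,20) right/bottom  bias=-1
    (4,0)@(9, 1): e=[140,0,-20] → .  [on edge]
    (3,1)@(7, 3): e=[100,0,20] → X  [on edge]
    (4,1)@(9, 3): e=[128,12,-20] → .
    (2,2)@(5, 5): e=[60,0,60] → X  [on edge]
    (4,2)@(9, 5): e=[116,24,-20] → .
    (1,3)@(3, 7): e=[20,0,100] → X  [on edge]
    (4,3)@(9, 7): e=[104,36,-20] → .
    (0,4)@(1, 9): e=[-20,0,140] → .  [on edge]
    (1,4)@(3, 9): e=[8,12,100] → X
    (4,4)@(9, 9): e=[92,48,-20] → .
    (1,5)@(3, 11): e=[-4,24,100] → .
    (2,5)@(5, 11): e=[24,36,60] → X
    (2,7)@(5, 15): e=[0,60,60] → X  [on edge]
  covered (17 px):
    . . . . . . . . .
    . . . X . . . . .
    . . X X . . . . .
    . X X X . . . . .
    . X X X . . . . .
    . . X X . . . . .
    . . X X . . . . .
    . . X X . . . . .
    . . . X . . . . .
    . . . X . . . . .
    . . . . . . . . .
    . . . . . . . . .
T4:
  2·area = 58  (B↔C swapped to make it positive)
  edge (7, 16)→(16, 8): d=(9,-8) top-left  bias=+0
  edge (16, 8)→(12, 18): d=(-4,10) right/bottom  bias=-1
  edge (12, 18)→(7, 16): d=(-5,-2) top-left  bias=+0
    (7,4)@(15, 9): e=[1,6,51] → X
    (8,4)@(17, 9): e=[17,-14,55] → .
    (6,5)@(13, 11): e=[3,18,37] → X
    (7,5)@(15, 11): e=[19,-2,41] → .
    (5,6)@(11, 13): e=[5,30,23] → X
    (7,6)@(15, 13): e=[37,-10,31] → .
    (4,7)@(9, 15): e=[7,42,9] → X
    (7,7)@(15, 15): e=[55,-18,21] → .
    (4,8)@(9, 17): e=[25,34,-1] → .
    (5,8)@(11, 17): e=[41,14,3] → X
    (6,8)@(13, 17): e=[57,-6,7] → .
    (5,9)@(11, 19): e=[59,6,-7] → .
  covered (8 px):
    . . . . . . . . .
    . . . . . . . . .
    . . . . . . . . .
    . . . . . . . . .
    . . . . . . . X .
    . . . . . . X . .
    . . . . . X X . .
    . . . . X X X . .
    . . . . . X . . .
    . . . . . . . . .
    . . . . . . . . .
    . . . . . . . . .

Answer: [[5,3],[3,4],[4,4],[2,5],[3,5]]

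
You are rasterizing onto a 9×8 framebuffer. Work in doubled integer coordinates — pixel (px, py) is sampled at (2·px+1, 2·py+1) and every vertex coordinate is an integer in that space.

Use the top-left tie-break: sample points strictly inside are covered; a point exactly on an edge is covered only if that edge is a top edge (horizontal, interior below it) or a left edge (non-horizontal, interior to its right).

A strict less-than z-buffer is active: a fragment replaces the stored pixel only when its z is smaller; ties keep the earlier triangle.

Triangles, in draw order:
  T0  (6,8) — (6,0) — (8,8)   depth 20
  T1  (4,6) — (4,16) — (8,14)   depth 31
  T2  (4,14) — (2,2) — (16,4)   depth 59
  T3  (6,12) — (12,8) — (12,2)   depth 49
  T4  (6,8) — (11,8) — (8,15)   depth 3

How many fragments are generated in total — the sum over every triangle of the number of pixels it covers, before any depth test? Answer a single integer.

T0:
  2·area = 16
  edge (6, 8)→(6, 0): d=(0,-8) top-left  bias=+0
  edge (6, 0)→(8, 8): d=(2,8) right/bottom  bias=-1
  edge (8, 8)→(6, 8): d=(-2,0) right/bottom  bias=-1
    (3,2)@(7, 5): e=[8,2,6] → █
    (4,2)@(9, 5): e=[24,-14,6] → ·
    (3,3)@(7, 7): e=[8,6,2] → █
    (4,3)@(9, 7): e=[24,-10,2] → ·
    (3,4)@(7, 9): e=[8,10,-2] → ·
  covered (2 px):
    · · · · · · · · ·
    · · · · · · · · ·
    · · · █ · · · · ·
    · · · █ · · · · ·
    · · · · · · · · ·
    · · · · · · · · ·
    · · · · · · · · ·
    · · · · · · · · ·
T1:
  2·area = 40  (B↔C swapped to make it positive)
  edge (4, 6)→(8, 14): d=(4,8) right/bottom  bias=-1
  edge (8, 14)→(4, 16): d=(-4,2) right/bottom  bias=-1
  edge (4, 16)→(4, 6): d=(0,-10) top-left  bias=+0
    (2,4)@(5, 9): e=[4,26,10] → █
    (3,4)@(7, 9): e=[-12,22,30] → ·
    (2,5)@(5, 11): e=[12,18,10] → █
    (3,5)@(7, 11): e=[-4,14,30] → ·
    (2,6)@(5, 13): e=[20,10,10] → █
    (3,6)@(7, 13): e=[4,6,30] → █
    (4,6)@(9, 13): e=[-12,2,50] → ·
    (2,7)@(5, 15): e=[28,2,10] → █
    (3,7)@(7, 15): e=[12,-2,30] → ·
  covered (5 px):
    · · · · · · · · ·
    · · · · · · · · ·
    · · · · · · · · ·
    · · · · · · · · ·
    · · █ · · · · · ·
    · · █ · · · · · ·
    · · █ █ · · · · ·
    · · █ · · · · · ·
T2:
  2·area = 164
  edge (4, 14)→(2, 2): d=(-2,-12) top-left  bias=+0
  edge (2, 2)→(16, 4): d=(14,2) right/bottom  bias=-1
  edge (16, 4)→(4, 14): d=(-12,10) right/bottom  bias=-1
    (1,1)@(3, 3): e=[10,12,142] → █
    (2,1)@(5, 3): e=[34,8,122] → █
    (3,1)@(7, 3): e=[58,4,102] → █
    (4,1)@(9, 3): e=[82,0,82] → ·  [on edge]
    (1,2)@(3, 5): e=[6,40,118] → █
    (4,2)@(9, 5): e=[78,28,58] → █
    (5,2)@(11, 5): e=[102,24,38] → █
    (6,2)@(13, 5): e=[126,20,18] → █
    (7,2)@(15, 5): e=[150,16,-2] → ·
    (1,3)@(3, 7): e=[2,68,94] → █
    (6,3)@(13, 7): e=[122,48,-6] → ·
    (1,4)@(3, 9): e=[-2,96,70] → ·
  covered (20 px):
    · · · · · · · · ·
    · █ █ █ · · · · ·
    · █ █ █ █ █ █ · ·
    · █ █ █ █ █ · · ·
    · · █ █ █ · · · ·
    · · █ █ · · · · ·
    · · █ · · · · · ·
    · · · · · · · · ·
T3:
  2·area = 36  (B↔C swapped to make it positive)
  edge (6, 12)→(12, 2): d=(6,-10) top-left  bias=+0
  edge (12, 2)→(12, 8): d=(0,6) right/bottom  bias=-1
  edge (12, 8)→(6, 12): d=(-6,4) right/bottom  bias=-1
    (5,2)@(11, 5): e=[8,6,22] → █
    (6,2)@(13, 5): e=[28,-6,14] → ·
    (4,3)@(9, 7): e=[0,18,18] → █  [on edge]
    (6,3)@(13, 7): e=[40,-6,2] → ·
    (4,4)@(9, 9): e=[12,18,6] → █
    (5,4)@(11, 9): e=[32,6,-2] → ·
    (3,5)@(7, 11): e=[4,30,2] → █
    (4,5)@(9, 11): e=[24,18,-6] → ·
    (3,6)@(7, 13): e=[16,30,-10] → ·
  covered (5 px):
    · · · · · · · · ·
    · · · · · · · · ·
    · · · · · █ · · ·
    · · · · █ █ · · ·
    · · · · █ · · · ·
    · · · █ · · · · ·
    · · · · · · · · ·
    · · · · · · · · ·
T4:
  2·area = 35
  edge (6, 8)→(11, 8): d=(5,0) top-left  bias=+0
  edge (11, 8)→(8, 15): d=(-3,7) right/bottom  bias=-1
  edge (8, 15)→(6, 8): d=(-2,-7) top-left  bias=+0
    (3,4)@(7, 9): e=[5,25,5] → █
    (4,4)@(9, 9): e=[5,11,19] → █
    (5,4)@(11, 9): e=[5,-3,33] → ·
    (3,5)@(7, 11): e=[15,19,1] → █
    (5,5)@(11, 11): e=[15,-9,29] → ·
    (3,6)@(7, 13): e=[25,13,-3] → ·
    (4,6)@(9, 13): e=[25,-1,11] → ·
  covered (4 px):
    · · · · · · · · ·
    · · · · · · · · ·
    · · · · · · · · ·
    · · · · · · · · ·
    · · · █ █ · · · ·
    · · · █ █ · · · ·
    · · · · · · · · ·
    · · · · · · · · ·

Answer: 36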